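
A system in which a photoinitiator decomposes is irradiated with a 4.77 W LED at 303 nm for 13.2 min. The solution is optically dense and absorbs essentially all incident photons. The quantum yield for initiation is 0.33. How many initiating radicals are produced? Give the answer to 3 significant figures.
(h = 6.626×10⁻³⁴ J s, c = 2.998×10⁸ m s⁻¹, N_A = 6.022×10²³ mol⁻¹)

1.90×10²¹ initiating radicals

Photon energy at 303 nm: hc/λ = (6.626×10⁻³⁴)(2.998×10⁸)/(303×10⁻⁹) = 6.556×10⁻¹⁹ J.
Energy delivered: (4.77 W)(792 s) = 3778 J.
Photons incident: 3778 / 6.556×10⁻¹⁹ = 5.763×10²¹, i.e. 5.763×10²¹/6.022×10²³ = 0.009570 mol.
Product: Φ × n_abs = 0.33 × 0.009570 = 0.003158 mol.
As a count: 0.003158 × 6.022×10²³ = 1.90×10²¹.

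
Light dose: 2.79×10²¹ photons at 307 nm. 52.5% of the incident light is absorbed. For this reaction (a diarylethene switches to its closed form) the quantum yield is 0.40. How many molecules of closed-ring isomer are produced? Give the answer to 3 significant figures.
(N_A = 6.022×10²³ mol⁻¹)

Moles of photons: 2.79×10²¹ / 6.022×10²³ = 0.004633 mol.
Photons absorbed: 0.525 × 0.004633 = 0.002432 mol.
Product: Φ × n_abs = 0.40 × 0.002432 = 9.728×10⁻⁴ mol.
As a count: 9.728×10⁻⁴ × 6.022×10²³ = 5.86×10²⁰.

5.86×10²⁰ molecules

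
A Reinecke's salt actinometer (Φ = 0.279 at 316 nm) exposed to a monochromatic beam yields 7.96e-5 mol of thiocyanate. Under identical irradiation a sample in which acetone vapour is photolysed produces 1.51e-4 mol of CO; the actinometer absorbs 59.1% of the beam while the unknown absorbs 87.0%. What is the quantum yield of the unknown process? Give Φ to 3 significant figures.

Φ = 0.360

Photons absorbed by the actinometer: 7.96e-5 / 0.279 = 2.853e-4 mol.
Incident flux: 2.853e-4 / 0.591 = 4.827e-4 einstein.
Absorbed by unknown: 0.870 × 4.827e-4 = 4.199e-4 mol.
Φ(unknown) = 1.51e-4 / 4.199e-4 = 0.360.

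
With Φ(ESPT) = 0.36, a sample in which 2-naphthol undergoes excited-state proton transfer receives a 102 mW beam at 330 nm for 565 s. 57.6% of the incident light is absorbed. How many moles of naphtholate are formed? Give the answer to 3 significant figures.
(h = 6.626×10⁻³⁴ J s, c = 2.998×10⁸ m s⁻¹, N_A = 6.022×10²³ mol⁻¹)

3.30×10⁻⁵ mol

Photon energy at 330 nm: hc/λ = (6.626×10⁻³⁴)(2.998×10⁸)/(330×10⁻⁹) = 6.020×10⁻¹⁹ J.
Energy delivered: (102 mW)(565 s) = 57.63 J.
Photons incident: 57.63 / 6.020×10⁻¹⁹ = 9.573×10¹⁹, i.e. 9.573×10¹⁹/6.022×10²³ = 1.590×10⁻⁴ mol.
Photons absorbed: 0.576 × 1.590×10⁻⁴ = 9.158×10⁻⁵ mol.
Product: Φ × n_abs = 0.36 × 9.158×10⁻⁵ = 3.297×10⁻⁵ mol.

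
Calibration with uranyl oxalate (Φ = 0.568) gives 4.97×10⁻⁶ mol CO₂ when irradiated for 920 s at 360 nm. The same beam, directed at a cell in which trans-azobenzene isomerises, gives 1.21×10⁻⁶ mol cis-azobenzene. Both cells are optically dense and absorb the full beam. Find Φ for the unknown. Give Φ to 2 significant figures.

Photons absorbed by the actinometer: 4.97×10⁻⁶ / 0.568 = 8.750×10⁻⁶ mol.
Φ(unknown) = 1.21×10⁻⁶ / 8.750×10⁻⁶ = 0.14.

Φ = 0.14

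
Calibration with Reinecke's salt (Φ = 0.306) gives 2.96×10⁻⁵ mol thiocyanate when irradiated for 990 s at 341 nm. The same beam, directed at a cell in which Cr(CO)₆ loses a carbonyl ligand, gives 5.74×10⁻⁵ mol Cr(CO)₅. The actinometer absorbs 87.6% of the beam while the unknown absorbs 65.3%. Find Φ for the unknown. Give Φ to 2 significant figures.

Photons absorbed by the actinometer: 2.96×10⁻⁵ / 0.306 = 9.673×10⁻⁵ mol.
Incident flux: 9.673×10⁻⁵ / 0.876 = 1.104×10⁻⁴ einstein.
Absorbed by unknown: 0.653 × 1.104×10⁻⁴ = 7.209×10⁻⁵ mol.
Φ(unknown) = 5.74×10⁻⁵ / 7.209×10⁻⁵ = 0.80.

Φ = 0.80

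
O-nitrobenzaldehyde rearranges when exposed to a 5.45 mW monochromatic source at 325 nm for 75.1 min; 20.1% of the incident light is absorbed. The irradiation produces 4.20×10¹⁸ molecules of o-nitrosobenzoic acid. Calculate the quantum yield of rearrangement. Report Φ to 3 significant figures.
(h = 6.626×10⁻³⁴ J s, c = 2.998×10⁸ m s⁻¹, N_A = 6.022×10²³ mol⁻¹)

Φ = 0.520

Product: 4.20×10¹⁸ / 6.022×10²³ = 6.974×10⁻⁶ mol.
Photon energy at 325 nm: hc/λ = (6.626×10⁻³⁴)(2.998×10⁸)/(325×10⁻⁹) = 6.112×10⁻¹⁹ J.
Energy delivered: (5.45 mW)(4506 s) = 24.56 J.
Photons incident: 24.56 / 6.112×10⁻¹⁹ = 4.018×10¹⁹, i.e. 4.018×10¹⁹/6.022×10²³ = 6.672×10⁻⁵ mol.
Photons absorbed: 0.201 × 6.672×10⁻⁵ = 1.341×10⁻⁵ mol.
Φ = 6.974×10⁻⁶ mol / 1.341×10⁻⁵ mol photons = 0.520.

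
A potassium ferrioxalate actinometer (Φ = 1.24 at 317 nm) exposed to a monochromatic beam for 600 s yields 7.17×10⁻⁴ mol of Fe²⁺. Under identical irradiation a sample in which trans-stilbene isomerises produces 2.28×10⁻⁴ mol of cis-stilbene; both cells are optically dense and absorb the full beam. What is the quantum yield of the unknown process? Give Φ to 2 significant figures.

Φ = 0.39

Photons absorbed by the actinometer: 7.17×10⁻⁴ / 1.24 = 5.782×10⁻⁴ mol.
Φ(unknown) = 2.28×10⁻⁴ / 5.782×10⁻⁴ = 0.39.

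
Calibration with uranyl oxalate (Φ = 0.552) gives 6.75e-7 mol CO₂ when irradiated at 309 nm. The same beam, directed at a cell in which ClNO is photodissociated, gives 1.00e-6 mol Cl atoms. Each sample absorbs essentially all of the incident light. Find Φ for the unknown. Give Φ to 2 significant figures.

Photons absorbed by the actinometer: 6.75e-7 / 0.552 = 1.223e-6 mol.
Φ(unknown) = 1.00e-6 / 1.223e-6 = 0.82.

Φ = 0.82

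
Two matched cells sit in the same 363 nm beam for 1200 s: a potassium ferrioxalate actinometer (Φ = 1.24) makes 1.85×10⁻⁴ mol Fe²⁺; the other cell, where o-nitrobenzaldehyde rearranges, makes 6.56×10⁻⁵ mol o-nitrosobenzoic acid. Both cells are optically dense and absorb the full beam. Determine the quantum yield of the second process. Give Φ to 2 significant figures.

Φ = 0.44

Photons absorbed by the actinometer: 1.85×10⁻⁴ / 1.24 = 1.492×10⁻⁴ mol.
Φ(unknown) = 6.56×10⁻⁵ / 1.492×10⁻⁴ = 0.44.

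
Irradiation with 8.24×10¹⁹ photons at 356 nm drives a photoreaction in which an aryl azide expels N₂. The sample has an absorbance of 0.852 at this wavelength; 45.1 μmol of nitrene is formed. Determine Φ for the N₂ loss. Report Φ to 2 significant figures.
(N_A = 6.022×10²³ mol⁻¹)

Product: 45.1 μmol = 4.51×10⁻⁵ mol.
Moles of photons: 8.24×10¹⁹ / 6.022×10²³ = 1.368×10⁻⁴ mol.
Fraction absorbed: 1 − 10^(−0.852) = 0.8594.
Photons absorbed: 0.8594 × 1.368×10⁻⁴ = 1.176×10⁻⁴ mol.
Φ = 4.51×10⁻⁵ mol / 1.176×10⁻⁴ mol photons = 0.38.

Φ = 0.38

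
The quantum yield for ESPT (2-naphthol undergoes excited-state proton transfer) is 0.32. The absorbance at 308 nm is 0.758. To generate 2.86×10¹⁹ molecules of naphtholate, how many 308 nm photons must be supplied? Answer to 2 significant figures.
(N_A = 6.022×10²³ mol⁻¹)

Product: 2.86×10¹⁹ / 6.022×10²³ = 4.749×10⁻⁵ mol.
Photons that must be absorbed: 4.749×10⁻⁵ / 0.32 = 1.484×10⁻⁴ mol.
Fraction absorbed: 1 − 10^(−0.758) = 0.8254.
Incident photons needed: 1.484×10⁻⁴ / 0.8254 = 1.798×10⁻⁴ mol.
Photon count: 1.798×10⁻⁴ × 6.022×10²³ = 1.1×10²⁰.

1.1×10²⁰ photons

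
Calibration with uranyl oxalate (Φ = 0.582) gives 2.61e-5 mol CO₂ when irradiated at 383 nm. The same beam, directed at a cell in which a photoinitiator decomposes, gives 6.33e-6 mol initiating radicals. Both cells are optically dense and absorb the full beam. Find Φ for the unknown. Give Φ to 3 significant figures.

Φ = 0.141

Photons absorbed by the actinometer: 2.61e-5 / 0.582 = 4.485e-5 mol.
Φ(unknown) = 6.33e-6 / 4.485e-5 = 0.141.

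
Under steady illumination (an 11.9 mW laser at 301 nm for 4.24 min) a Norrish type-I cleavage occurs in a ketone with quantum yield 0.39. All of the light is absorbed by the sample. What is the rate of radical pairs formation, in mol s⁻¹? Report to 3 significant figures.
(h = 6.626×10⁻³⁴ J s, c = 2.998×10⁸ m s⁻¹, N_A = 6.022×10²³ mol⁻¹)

Photon energy at 301 nm: hc/λ = (6.626×10⁻³⁴)(2.998×10⁸)/(301×10⁻⁹) = 6.600×10⁻¹⁹ J.
Energy delivered: (11.9 mW)(254.4 s) = 3.027 J.
Photons incident: 3.027 / 6.600×10⁻¹⁹ = 4.586×10¹⁸, i.e. 4.586×10¹⁸/6.022×10²³ = 7.615×10⁻⁶ mol.
Product formed: 0.39 × 7.615×10⁻⁶ = 2.970×10⁻⁶ mol.
Rate: 2.970×10⁻⁶ / 254.4 s = 1.17×10⁻⁸ mol s⁻¹.

1.17×10⁻⁸ mol s⁻¹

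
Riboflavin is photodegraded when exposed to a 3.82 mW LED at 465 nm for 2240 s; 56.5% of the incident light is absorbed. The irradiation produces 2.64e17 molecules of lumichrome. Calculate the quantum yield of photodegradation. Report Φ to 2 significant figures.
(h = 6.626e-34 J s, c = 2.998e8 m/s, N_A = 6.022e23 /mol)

Φ = 0.023

Product: 2.64e17 / 6.022e23 = 4.384e-7 mol.
Photon energy at 465 nm: hc/λ = (6.626e-34)(2.998e8)/(465e-9) = 4.272e-19 J.
Energy delivered: (3.82 mW)(2240 s) = 8.557 J.
Photons incident: 8.557 / 4.272e-19 = 2.003e19, i.e. 2.003e19/6.022e23 = 3.326e-5 mol.
Photons absorbed: 0.565 × 3.326e-5 = 1.879e-5 mol.
Φ = 4.384e-7 mol / 1.879e-5 mol photons = 0.023.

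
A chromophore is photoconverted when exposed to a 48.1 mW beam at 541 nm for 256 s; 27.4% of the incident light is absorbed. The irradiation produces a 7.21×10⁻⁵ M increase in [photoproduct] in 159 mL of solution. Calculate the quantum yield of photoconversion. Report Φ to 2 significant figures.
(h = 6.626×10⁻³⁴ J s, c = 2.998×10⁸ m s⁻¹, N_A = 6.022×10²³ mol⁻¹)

Product: (7.21×10⁻⁵ M)(0.159 L) = 1.146×10⁻⁵ mol.
Photon energy at 541 nm: hc/λ = (6.626×10⁻³⁴)(2.998×10⁸)/(541×10⁻⁹) = 3.672×10⁻¹⁹ J.
Energy delivered: (48.1 mW)(256 s) = 12.31 J.
Photons incident: 12.31 / 3.672×10⁻¹⁹ = 3.352×10¹⁹, i.e. 3.352×10¹⁹/6.022×10²³ = 5.566×10⁻⁵ mol.
Photons absorbed: 0.274 × 5.566×10⁻⁵ = 1.525×10⁻⁵ mol.
Φ = 1.146×10⁻⁵ mol / 1.525×10⁻⁵ mol photons = 0.75.

Φ = 0.75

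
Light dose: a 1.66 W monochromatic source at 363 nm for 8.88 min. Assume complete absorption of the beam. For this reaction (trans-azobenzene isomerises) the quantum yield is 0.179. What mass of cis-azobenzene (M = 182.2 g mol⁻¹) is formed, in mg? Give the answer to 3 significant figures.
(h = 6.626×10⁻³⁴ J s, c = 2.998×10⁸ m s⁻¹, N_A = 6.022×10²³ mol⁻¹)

87.5 mg

Photon energy at 363 nm: hc/λ = (6.626×10⁻³⁴)(2.998×10⁸)/(363×10⁻⁹) = 5.472×10⁻¹⁹ J.
Energy delivered: (1.66 W)(532.8 s) = 884.4 J.
Photons incident: 884.4 / 5.472×10⁻¹⁹ = 1.616×10²¹, i.e. 1.616×10²¹/6.022×10²³ = 0.002683 mol.
Product: Φ × n_abs = 0.179 × 0.002683 = 4.803×10⁻⁴ mol.
Mass: 4.803×10⁻⁴ × 182.2 = 0.08751 g = 87.5 mg.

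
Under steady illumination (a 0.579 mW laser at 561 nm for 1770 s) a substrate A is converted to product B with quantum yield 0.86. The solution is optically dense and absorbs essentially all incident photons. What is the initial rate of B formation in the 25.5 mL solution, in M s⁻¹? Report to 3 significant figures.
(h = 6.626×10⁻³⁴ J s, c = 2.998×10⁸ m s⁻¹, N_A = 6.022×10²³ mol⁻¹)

Photon energy at 561 nm: hc/λ = (6.626×10⁻³⁴)(2.998×10⁸)/(561×10⁻⁹) = 3.541×10⁻¹⁹ J.
Energy delivered: (0.579 mW)(1770 s) = 1.025 J.
Photons incident: 1.025 / 3.541×10⁻¹⁹ = 2.895×10¹⁸, i.e. 2.895×10¹⁸/6.022×10²³ = 4.807×10⁻⁶ mol.
Product formed: 0.86 × 4.807×10⁻⁶ = 4.134×10⁻⁶ mol.
Rate: 4.134×10⁻⁶ mol / (1770 s × 0.0255 L) = 9.16×10⁻⁸ M s⁻¹.

9.16×10⁻⁸ M s⁻¹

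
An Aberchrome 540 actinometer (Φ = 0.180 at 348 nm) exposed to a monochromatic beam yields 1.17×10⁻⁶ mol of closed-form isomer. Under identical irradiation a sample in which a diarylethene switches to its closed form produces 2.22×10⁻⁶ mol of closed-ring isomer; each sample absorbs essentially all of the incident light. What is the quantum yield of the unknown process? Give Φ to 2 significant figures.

Φ = 0.34

Photons absorbed by the actinometer: 1.17×10⁻⁶ / 0.180 = 6.500×10⁻⁶ mol.
Φ(unknown) = 2.22×10⁻⁶ / 6.500×10⁻⁶ = 0.34.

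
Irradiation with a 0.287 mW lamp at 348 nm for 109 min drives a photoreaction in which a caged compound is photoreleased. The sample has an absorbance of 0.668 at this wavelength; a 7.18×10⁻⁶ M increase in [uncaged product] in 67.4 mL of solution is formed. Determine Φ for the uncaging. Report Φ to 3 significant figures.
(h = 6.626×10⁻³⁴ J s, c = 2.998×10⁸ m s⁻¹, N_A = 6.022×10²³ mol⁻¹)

Φ = 0.113

Product: (7.18×10⁻⁶ M)(0.0674 L) = 4.839×10⁻⁷ mol.
Photon energy at 348 nm: hc/λ = (6.626×10⁻³⁴)(2.998×10⁸)/(348×10⁻⁹) = 5.708×10⁻¹⁹ J.
Energy delivered: (0.287 mW)(6540 s) = 1.877 J.
Photons incident: 1.877 / 5.708×10⁻¹⁹ = 3.288×10¹⁸, i.e. 3.288×10¹⁸/6.022×10²³ = 5.460×10⁻⁶ mol.
Fraction absorbed: 1 − 10^(−0.668) = 0.7852.
Photons absorbed: 0.7852 × 5.460×10⁻⁶ = 4.287×10⁻⁶ mol.
Φ = 4.839×10⁻⁷ mol / 4.287×10⁻⁶ mol photons = 0.113.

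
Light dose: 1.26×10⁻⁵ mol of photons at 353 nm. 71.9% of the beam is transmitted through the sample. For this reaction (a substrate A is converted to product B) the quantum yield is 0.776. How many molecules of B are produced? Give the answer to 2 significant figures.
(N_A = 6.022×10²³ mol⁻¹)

Fraction absorbed: 1 − 71.9/100 = 0.2810.
Photons absorbed: 0.2810 × 1.26×10⁻⁵ = 3.541×10⁻⁶ mol.
Product: Φ × n_abs = 0.776 × 3.541×10⁻⁶ = 2.748×10⁻⁶ mol.
As a count: 2.748×10⁻⁶ × 6.022×10²³ = 1.7×10¹⁸.

1.7×10¹⁸ molecules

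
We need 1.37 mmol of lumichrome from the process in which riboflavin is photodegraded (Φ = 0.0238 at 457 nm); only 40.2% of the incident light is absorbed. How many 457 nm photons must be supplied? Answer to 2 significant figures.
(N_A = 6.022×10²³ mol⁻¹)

8.6×10²² photons

Product: 1.37 mmol = 0.00137 mol.
Photons that must be absorbed: 0.00137 / 0.0238 = 0.05756 mol.
Incident photons needed: 0.05756 / 0.402 = 0.1432 mol.
Photon count: 0.1432 × 6.022×10²³ = 8.6×10²².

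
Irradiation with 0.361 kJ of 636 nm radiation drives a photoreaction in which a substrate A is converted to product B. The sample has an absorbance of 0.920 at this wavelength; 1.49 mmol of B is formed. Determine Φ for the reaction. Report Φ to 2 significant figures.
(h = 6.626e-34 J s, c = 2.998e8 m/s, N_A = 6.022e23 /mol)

Product: 1.49 mmol = 0.00149 mol.
Photon energy at 636 nm: hc/λ = (6.626e-34)(2.998e8)/(636e-9) = 3.123e-19 J.
Incident energy: 0.361 kJ = 361 J.
Photons incident: 361 / 3.123e-19 = 1.156e21, i.e. 1.156e21/6.022e23 = 0.001920 mol.
Fraction absorbed: 1 − 10^(−0.920) = 0.8798.
Photons absorbed: 0.8798 × 0.001920 = 0.001689 mol.
Φ = 0.00149 mol / 0.001689 mol photons = 0.88.

Φ = 0.88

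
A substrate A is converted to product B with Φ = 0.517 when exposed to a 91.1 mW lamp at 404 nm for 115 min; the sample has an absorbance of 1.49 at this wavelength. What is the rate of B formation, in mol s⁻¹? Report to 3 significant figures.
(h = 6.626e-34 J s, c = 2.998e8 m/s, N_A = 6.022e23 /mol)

1.54e-7 mol s⁻¹

Photon energy at 404 nm: hc/λ = (6.626e-34)(2.998e8)/(404e-9) = 4.917e-19 J.
Energy delivered: (91.1 mW)(6900 s) = 628.6 J.
Photons incident: 628.6 / 4.917e-19 = 1.278e21, i.e. 1.278e21/6.022e23 = 0.002122 mol.
Fraction absorbed: 1 − 10^(−1.49) = 0.9676.
Photons absorbed: 0.9676 × 0.002122 = 0.002053 mol.
Product formed: 0.517 × 0.002053 = 0.001061 mol.
Rate: 0.001061 / 6900 s = 1.54e-7 mol s⁻¹.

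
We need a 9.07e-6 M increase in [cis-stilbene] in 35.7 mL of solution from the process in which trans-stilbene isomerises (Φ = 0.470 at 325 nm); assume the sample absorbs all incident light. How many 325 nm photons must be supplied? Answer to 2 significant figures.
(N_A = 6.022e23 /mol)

Product: (9.07e-6 M)(0.0357 L) = 3.238e-7 mol.
Photons that must be absorbed: 3.238e-7 / 0.470 = 6.889e-7 mol.
Photon count: 6.889e-7 × 6.022e23 = 4.1e17.

4.1e17 photons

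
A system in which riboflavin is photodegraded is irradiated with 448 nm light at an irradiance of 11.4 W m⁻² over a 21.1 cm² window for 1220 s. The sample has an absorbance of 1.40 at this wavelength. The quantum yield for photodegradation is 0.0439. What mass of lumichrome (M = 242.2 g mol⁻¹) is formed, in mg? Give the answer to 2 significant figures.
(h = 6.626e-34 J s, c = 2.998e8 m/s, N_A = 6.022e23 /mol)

1.1 mg

Photon energy at 448 nm: hc/λ = (6.626e-34)(2.998e8)/(448e-9) = 4.434e-19 J.
Energy delivered: (11.4 W m⁻²)(21.1e-4 m²)(1220 s) = 29.35 J.
Photons incident: 29.35 / 4.434e-19 = 6.619e19, i.e. 6.619e19/6.022e23 = 1.099e-4 mol.
Fraction absorbed: 1 − 10^(−1.40) = 0.9602.
Photons absorbed: 0.9602 × 1.099e-4 = 1.055e-4 mol.
Product: Φ × n_abs = 0.0439 × 1.055e-4 = 4.631e-6 mol.
Mass: 4.631e-6 × 242.2 = 0.001122 g = 1.1 mg.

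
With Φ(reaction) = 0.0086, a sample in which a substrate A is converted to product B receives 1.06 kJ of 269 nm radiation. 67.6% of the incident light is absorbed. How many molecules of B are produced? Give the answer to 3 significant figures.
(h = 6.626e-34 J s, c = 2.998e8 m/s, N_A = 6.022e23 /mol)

8.34e18 molecules

Photon energy at 269 nm: hc/λ = (6.626e-34)(2.998e8)/(269e-9) = 7.385e-19 J.
Incident energy: 1.06 kJ = 1060 J.
Photons incident: 1060 / 7.385e-19 = 1.435e21, i.e. 1.435e21/6.022e23 = 0.002383 mol.
Photons absorbed: 0.676 × 0.002383 = 0.001611 mol.
Product: Φ × n_abs = 0.0086 × 0.001611 = 1.385e-5 mol.
As a count: 1.385e-5 × 6.022e23 = 8.34e18.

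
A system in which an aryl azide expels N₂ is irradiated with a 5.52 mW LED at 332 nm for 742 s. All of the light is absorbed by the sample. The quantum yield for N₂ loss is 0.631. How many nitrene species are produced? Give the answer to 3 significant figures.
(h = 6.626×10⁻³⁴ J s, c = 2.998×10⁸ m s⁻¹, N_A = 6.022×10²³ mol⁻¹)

4.32×10¹⁸ species

Photon energy at 332 nm: hc/λ = (6.626×10⁻³⁴)(2.998×10⁸)/(332×10⁻⁹) = 5.983×10⁻¹⁹ J.
Energy delivered: (5.52 mW)(742 s) = 4.096 J.
Photons incident: 4.096 / 5.983×10⁻¹⁹ = 6.846×10¹⁸, i.e. 6.846×10¹⁸/6.022×10²³ = 1.137×10⁻⁵ mol.
Product: Φ × n_abs = 0.631 × 1.137×10⁻⁵ = 7.174×10⁻⁶ mol.
As a count: 7.174×10⁻⁶ × 6.022×10²³ = 4.32×10¹⁸.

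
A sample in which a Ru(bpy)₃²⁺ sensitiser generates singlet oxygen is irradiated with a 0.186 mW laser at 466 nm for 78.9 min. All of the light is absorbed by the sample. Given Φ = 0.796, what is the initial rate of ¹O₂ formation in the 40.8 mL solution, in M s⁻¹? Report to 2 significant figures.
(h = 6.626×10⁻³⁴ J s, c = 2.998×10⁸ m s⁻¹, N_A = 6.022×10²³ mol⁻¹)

1.4×10⁻⁸ M s⁻¹

Photon energy at 466 nm: hc/λ = (6.626×10⁻³⁴)(2.998×10⁸)/(466×10⁻⁹) = 4.263×10⁻¹⁹ J.
Energy delivered: (0.186 mW)(4734 s) = 0.8805 J.
Photons incident: 0.8805 / 4.263×10⁻¹⁹ = 2.065×10¹⁸, i.e. 2.065×10¹⁸/6.022×10²³ = 3.429×10⁻⁶ mol.
Product formed: 0.796 × 3.429×10⁻⁶ = 2.729×10⁻⁶ mol.
Rate: 2.729×10⁻⁶ mol / (4734 s × 0.0408 L) = 1.4×10⁻⁸ M s⁻¹.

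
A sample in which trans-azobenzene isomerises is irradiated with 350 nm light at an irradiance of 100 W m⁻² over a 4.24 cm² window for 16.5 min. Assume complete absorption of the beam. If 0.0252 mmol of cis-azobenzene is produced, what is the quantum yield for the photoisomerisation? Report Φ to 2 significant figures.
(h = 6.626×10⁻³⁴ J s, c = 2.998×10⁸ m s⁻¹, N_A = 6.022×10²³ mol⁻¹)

Product: 0.0252 mmol = 2.52×10⁻⁵ mol.
Photon energy at 350 nm: hc/λ = (6.626×10⁻³⁴)(2.998×10⁸)/(350×10⁻⁹) = 5.676×10⁻¹⁹ J.
Energy delivered: (100 W m⁻²)(4.24×10⁻⁴ m²)(990 s) = 41.98 J.
Photons incident: 41.98 / 5.676×10⁻¹⁹ = 7.396×10¹⁹, i.e. 7.396×10¹⁹/6.022×10²³ = 1.228×10⁻⁴ mol.
Φ = 2.52×10⁻⁵ mol / 1.228×10⁻⁴ mol photons = 0.21.

Φ = 0.21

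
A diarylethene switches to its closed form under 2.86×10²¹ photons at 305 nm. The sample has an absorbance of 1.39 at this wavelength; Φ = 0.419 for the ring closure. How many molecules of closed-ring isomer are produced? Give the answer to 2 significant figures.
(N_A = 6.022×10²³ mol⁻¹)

1.1×10²¹ molecules

Moles of photons: 2.86×10²¹ / 6.022×10²³ = 0.004749 mol.
Fraction absorbed: 1 − 10^(−1.39) = 0.9593.
Photons absorbed: 0.9593 × 0.004749 = 0.004556 mol.
Product: Φ × n_abs = 0.419 × 0.004556 = 0.001909 mol.
As a count: 0.001909 × 6.022×10²³ = 1.1×10²¹.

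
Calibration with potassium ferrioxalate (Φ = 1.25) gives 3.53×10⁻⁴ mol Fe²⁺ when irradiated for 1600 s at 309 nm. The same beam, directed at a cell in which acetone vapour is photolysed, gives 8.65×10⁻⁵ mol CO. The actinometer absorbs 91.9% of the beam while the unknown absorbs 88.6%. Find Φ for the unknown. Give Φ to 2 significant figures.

Φ = 0.32

Photons absorbed by the actinometer: 3.53×10⁻⁴ / 1.25 = 2.824×10⁻⁴ mol.
Incident flux: 2.824×10⁻⁴ / 0.919 = 3.073×10⁻⁴ einstein.
Absorbed by unknown: 0.886 × 3.073×10⁻⁴ = 2.723×10⁻⁴ mol.
Φ(unknown) = 8.65×10⁻⁵ / 2.723×10⁻⁴ = 0.32.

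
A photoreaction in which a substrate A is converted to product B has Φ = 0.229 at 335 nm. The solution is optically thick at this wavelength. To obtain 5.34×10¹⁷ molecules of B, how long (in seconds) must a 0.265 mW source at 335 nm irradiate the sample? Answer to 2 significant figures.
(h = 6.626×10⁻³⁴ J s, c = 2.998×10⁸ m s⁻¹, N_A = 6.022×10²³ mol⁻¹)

t ≈ 5200 s

Product: 5.34×10¹⁷ / 6.022×10²³ = 8.867×10⁻⁷ mol.
Photons that must be absorbed: 8.867×10⁻⁷ / 0.229 = 3.872×10⁻⁶ mol.
Photon energy: hc/λ = 5.930×10⁻¹⁹ J; per mole, 3.571×10⁵ J mol⁻¹.
Energy required: 3.872×10⁻⁶ × 3.571×10⁵ = 1.383 J.
Time: 1.383 J / 0.000265 W = 5200 s.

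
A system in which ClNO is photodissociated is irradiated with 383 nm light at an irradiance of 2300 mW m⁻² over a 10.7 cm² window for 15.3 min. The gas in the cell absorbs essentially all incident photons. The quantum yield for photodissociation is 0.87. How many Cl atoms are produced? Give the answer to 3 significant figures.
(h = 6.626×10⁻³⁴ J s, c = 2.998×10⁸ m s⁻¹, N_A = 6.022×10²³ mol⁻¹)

Photon energy at 383 nm: hc/λ = (6.626×10⁻³⁴)(2.998×10⁸)/(383×10⁻⁹) = 5.187×10⁻¹⁹ J.
Energy delivered: (2300 mW m⁻²)(10.7×10⁻⁴ m²)(918 s) = 2.259 J.
Photons incident: 2.259 / 5.187×10⁻¹⁹ = 4.355×10¹⁸, i.e. 4.355×10¹⁸/6.022×10²³ = 7.232×10⁻⁶ mol.
Product: Φ × n_abs = 0.87 × 7.232×10⁻⁶ = 6.292×10⁻⁶ mol.
As a count: 6.292×10⁻⁶ × 6.022×10²³ = 3.79×10¹⁸.

3.79×10¹⁸ atoms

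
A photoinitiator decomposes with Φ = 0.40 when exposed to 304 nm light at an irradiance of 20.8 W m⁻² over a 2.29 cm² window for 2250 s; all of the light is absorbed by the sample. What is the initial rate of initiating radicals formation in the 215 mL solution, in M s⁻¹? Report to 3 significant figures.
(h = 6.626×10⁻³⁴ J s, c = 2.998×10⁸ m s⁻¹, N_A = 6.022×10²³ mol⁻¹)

Photon energy at 304 nm: hc/λ = (6.626×10⁻³⁴)(2.998×10⁸)/(304×10⁻⁹) = 6.534×10⁻¹⁹ J.
Energy delivered: (20.8 W m⁻²)(2.29×10⁻⁴ m²)(2250 s) = 10.72 J.
Photons incident: 10.72 / 6.534×10⁻¹⁹ = 1.641×10¹⁹, i.e. 1.641×10¹⁹/6.022×10²³ = 2.725×10⁻⁵ mol.
Product formed: 0.40 × 2.725×10⁻⁵ = 1.090×10⁻⁵ mol.
Rate: 1.090×10⁻⁵ mol / (2250 s × 0.215 L) = 2.25×10⁻⁸ M s⁻¹.

2.25×10⁻⁸ M s⁻¹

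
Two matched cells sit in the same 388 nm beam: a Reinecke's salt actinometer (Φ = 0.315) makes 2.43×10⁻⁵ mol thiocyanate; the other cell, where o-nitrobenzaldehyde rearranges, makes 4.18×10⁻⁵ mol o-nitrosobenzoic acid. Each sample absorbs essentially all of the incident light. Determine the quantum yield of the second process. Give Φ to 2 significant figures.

Photons absorbed by the actinometer: 2.43×10⁻⁵ / 0.315 = 7.714×10⁻⁵ mol.
Φ(unknown) = 4.18×10⁻⁵ / 7.714×10⁻⁵ = 0.54.

Φ = 0.54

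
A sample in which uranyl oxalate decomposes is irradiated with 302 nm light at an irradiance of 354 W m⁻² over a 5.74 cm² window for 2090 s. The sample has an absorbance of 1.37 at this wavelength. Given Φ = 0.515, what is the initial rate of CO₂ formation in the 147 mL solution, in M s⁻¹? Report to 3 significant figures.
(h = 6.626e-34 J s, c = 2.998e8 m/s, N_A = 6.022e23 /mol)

Photon energy at 302 nm: hc/λ = (6.626e-34)(2.998e8)/(302e-9) = 6.578e-19 J.
Energy delivered: (354 W m⁻²)(5.74e-4 m²)(2090 s) = 424.7 J.
Photons incident: 424.7 / 6.578e-19 = 6.456e20, i.e. 6.456e20/6.022e23 = 0.001072 mol.
Fraction absorbed: 1 − 10^(−1.37) = 0.9573.
Photons absorbed: 0.9573 × 0.001072 = 0.001026 mol.
Product formed: 0.515 × 0.001026 = 5.284e-4 mol.
Rate: 5.284e-4 mol / (2090 s × 0.147 L) = 1.72e-6 M s⁻¹.

1.72e-6 M s⁻¹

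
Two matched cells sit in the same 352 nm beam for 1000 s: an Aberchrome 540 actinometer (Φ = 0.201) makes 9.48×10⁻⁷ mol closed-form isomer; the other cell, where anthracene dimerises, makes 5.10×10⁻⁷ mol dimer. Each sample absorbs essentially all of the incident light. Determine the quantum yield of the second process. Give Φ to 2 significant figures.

Photons absorbed by the actinometer: 9.48×10⁻⁷ / 0.201 = 4.716×10⁻⁶ mol.
Φ(unknown) = 5.10×10⁻⁷ / 4.716×10⁻⁶ = 0.11.

Φ = 0.11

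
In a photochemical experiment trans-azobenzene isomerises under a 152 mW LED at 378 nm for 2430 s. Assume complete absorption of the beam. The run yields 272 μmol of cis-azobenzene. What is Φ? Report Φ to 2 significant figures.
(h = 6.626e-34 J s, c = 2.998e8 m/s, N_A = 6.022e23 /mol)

Product: 272 μmol = 2.72e-4 mol.
Photon energy at 378 nm: hc/λ = (6.626e-34)(2.998e8)/(378e-9) = 5.255e-19 J.
Energy delivered: (152 mW)(2430 s) = 369.4 J.
Photons incident: 369.4 / 5.255e-19 = 7.029e20, i.e. 7.029e20/6.022e23 = 0.001167 mol.
Φ = 2.72e-4 mol / 0.001167 mol photons = 0.23.

Φ = 0.23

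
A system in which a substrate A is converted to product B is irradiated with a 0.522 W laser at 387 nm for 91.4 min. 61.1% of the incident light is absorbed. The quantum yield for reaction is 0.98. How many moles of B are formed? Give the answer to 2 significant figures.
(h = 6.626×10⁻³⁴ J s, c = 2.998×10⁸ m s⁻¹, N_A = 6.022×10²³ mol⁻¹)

Photon energy at 387 nm: hc/λ = (6.626×10⁻³⁴)(2.998×10⁸)/(387×10⁻⁹) = 5.133×10⁻¹⁹ J.
Energy delivered: (0.522 W)(5484 s) = 2863 J.
Photons incident: 2863 / 5.133×10⁻¹⁹ = 5.578×10²¹, i.e. 5.578×10²¹/6.022×10²³ = 0.009263 mol.
Photons absorbed: 0.611 × 0.009263 = 0.005660 mol.
Product: Φ × n_abs = 0.98 × 0.005660 = 0.005547 mol.

0.0055 mol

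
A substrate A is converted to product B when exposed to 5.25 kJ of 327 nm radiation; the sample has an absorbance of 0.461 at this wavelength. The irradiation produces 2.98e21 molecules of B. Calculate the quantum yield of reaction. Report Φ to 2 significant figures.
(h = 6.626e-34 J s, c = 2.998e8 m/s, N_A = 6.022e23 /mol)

Product: 2.98e21 / 6.022e23 = 0.004949 mol.
Photon energy at 327 nm: hc/λ = (6.626e-34)(2.998e8)/(327e-9) = 6.075e-19 J.
Incident energy: 5.25 kJ = 5250 J.
Photons incident: 5250 / 6.075e-19 = 8.642e21, i.e. 8.642e21/6.022e23 = 0.01435 mol.
Fraction absorbed: 1 − 10^(−0.461) = 0.6541.
Photons absorbed: 0.6541 × 0.01435 = 0.009386 mol.
Φ = 0.004949 mol / 0.009386 mol photons = 0.53.

Φ = 0.53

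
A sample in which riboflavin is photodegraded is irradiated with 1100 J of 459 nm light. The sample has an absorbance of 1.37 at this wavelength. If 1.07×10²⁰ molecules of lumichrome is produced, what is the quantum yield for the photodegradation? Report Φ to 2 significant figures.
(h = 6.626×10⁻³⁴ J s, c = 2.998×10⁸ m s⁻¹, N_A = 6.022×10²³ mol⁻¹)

Product: 1.07×10²⁰ / 6.022×10²³ = 1.777×10⁻⁴ mol.
Photon energy at 459 nm: hc/λ = (6.626×10⁻³⁴)(2.998×10⁸)/(459×10⁻⁹) = 4.328×10⁻¹⁹ J.
Photons incident: 1100 / 4.328×10⁻¹⁹ = 2.542×10²¹, i.e. 2.542×10²¹/6.022×10²³ = 0.004221 mol.
Fraction absorbed: 1 − 10^(−1.37) = 0.9573.
Photons absorbed: 0.9573 × 0.004221 = 0.004041 mol.
Φ = 1.777×10⁻⁴ mol / 0.004041 mol photons = 0.044.

Φ = 0.044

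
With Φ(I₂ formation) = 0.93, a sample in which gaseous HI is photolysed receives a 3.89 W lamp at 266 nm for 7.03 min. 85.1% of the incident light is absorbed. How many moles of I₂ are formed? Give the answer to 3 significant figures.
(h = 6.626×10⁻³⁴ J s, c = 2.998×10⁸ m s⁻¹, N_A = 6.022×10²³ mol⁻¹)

Photon energy at 266 nm: hc/λ = (6.626×10⁻³⁴)(2.998×10⁸)/(266×10⁻⁹) = 7.468×10⁻¹⁹ J.
Energy delivered: (3.89 W)(421.8 s) = 1641 J.
Photons incident: 1641 / 7.468×10⁻¹⁹ = 2.197×10²¹, i.e. 2.197×10²¹/6.022×10²³ = 0.003648 mol.
Photons absorbed: 0.851 × 0.003648 = 0.003104 mol.
Product: Φ × n_abs = 0.93 × 0.003104 = 0.002887 mol.

0.00289 mol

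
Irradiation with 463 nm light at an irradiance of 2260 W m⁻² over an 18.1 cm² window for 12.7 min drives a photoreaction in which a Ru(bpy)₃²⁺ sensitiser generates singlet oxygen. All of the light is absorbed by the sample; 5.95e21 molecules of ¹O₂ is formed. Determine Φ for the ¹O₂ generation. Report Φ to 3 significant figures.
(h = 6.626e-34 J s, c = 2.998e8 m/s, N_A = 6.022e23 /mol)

Φ = 0.819

Product: 5.95e21 / 6.022e23 = 0.009880 mol.
Photon energy at 463 nm: hc/λ = (6.626e-34)(2.998e8)/(463e-9) = 4.290e-19 J.
Energy delivered: (2260 W m⁻²)(18.1e-4 m²)(762 s) = 3117 J.
Photons incident: 3117 / 4.290e-19 = 7.266e21, i.e. 7.266e21/6.022e23 = 0.01207 mol.
Φ = 0.009880 mol / 0.01207 mol photons = 0.819.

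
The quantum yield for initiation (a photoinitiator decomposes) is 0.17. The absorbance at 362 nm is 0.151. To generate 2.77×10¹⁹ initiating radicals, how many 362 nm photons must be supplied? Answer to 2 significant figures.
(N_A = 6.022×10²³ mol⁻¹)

5.5×10²⁰ photons

Product: 2.77×10¹⁹ / 6.022×10²³ = 4.600×10⁻⁵ mol.
Photons that must be absorbed: 4.600×10⁻⁵ / 0.17 = 2.706×10⁻⁴ mol.
Fraction absorbed: 1 − 10^(−0.151) = 0.2937.
Incident photons needed: 2.706×10⁻⁴ / 0.2937 = 9.213×10⁻⁴ mol.
Photon count: 9.213×10⁻⁴ × 6.022×10²³ = 5.5×10²⁰.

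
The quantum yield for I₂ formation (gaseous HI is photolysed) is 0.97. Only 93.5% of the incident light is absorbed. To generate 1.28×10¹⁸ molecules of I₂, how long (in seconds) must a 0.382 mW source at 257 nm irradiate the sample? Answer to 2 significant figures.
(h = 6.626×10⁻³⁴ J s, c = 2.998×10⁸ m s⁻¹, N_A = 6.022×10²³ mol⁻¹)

Product: 1.28×10¹⁸ / 6.022×10²³ = 2.126×10⁻⁶ mol.
Photons that must be absorbed: 2.126×10⁻⁶ / 0.97 = 2.192×10⁻⁶ mol.
Incident photons needed: 2.192×10⁻⁶ / 0.935 = 2.344×10⁻⁶ mol.
Photon energy: hc/λ = 7.729×10⁻¹⁹ J; per mole, 4.654×10⁵ J mol⁻¹.
Energy required: 2.344×10⁻⁶ × 4.654×10⁵ = 1.091 J.
Time: 1.091 J / 0.000382 W = 2900 s.

t ≈ 2900 s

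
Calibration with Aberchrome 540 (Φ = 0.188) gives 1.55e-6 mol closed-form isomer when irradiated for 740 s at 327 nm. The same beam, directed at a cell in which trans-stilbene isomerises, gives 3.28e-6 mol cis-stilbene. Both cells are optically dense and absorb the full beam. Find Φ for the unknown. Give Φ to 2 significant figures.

Photons absorbed by the actinometer: 1.55e-6 / 0.188 = 8.245e-6 mol.
Φ(unknown) = 3.28e-6 / 8.245e-6 = 0.40.

Φ = 0.40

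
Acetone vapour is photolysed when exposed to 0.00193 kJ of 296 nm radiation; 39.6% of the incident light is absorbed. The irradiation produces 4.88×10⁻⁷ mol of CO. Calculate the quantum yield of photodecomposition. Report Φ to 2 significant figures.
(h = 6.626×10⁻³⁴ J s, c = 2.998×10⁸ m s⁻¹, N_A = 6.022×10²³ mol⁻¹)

Φ = 0.26

Photon energy at 296 nm: hc/λ = (6.626×10⁻³⁴)(2.998×10⁸)/(296×10⁻⁹) = 6.711×10⁻¹⁹ J.
Incident energy: 0.00193 kJ = 1.93 J.
Photons incident: 1.93 / 6.711×10⁻¹⁹ = 2.876×10¹⁸, i.e. 2.876×10¹⁸/6.022×10²³ = 4.776×10⁻⁶ mol.
Photons absorbed: 0.396 × 4.776×10⁻⁶ = 1.891×10⁻⁶ mol.
Φ = 4.88×10⁻⁷ mol / 1.891×10⁻⁶ mol photons = 0.26.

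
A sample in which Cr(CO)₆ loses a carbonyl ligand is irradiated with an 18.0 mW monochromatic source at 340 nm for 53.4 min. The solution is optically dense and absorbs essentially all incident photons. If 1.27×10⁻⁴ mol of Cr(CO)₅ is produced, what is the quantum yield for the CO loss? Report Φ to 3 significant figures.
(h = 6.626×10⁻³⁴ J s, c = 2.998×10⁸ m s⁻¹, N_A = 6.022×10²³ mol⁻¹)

Φ = 0.775

Photon energy at 340 nm: hc/λ = (6.626×10⁻³⁴)(2.998×10⁸)/(340×10⁻⁹) = 5.843×10⁻¹⁹ J.
Energy delivered: (18.0 mW)(3204 s) = 57.67 J.
Photons incident: 57.67 / 5.843×10⁻¹⁹ = 9.870×10¹⁹, i.e. 9.870×10¹⁹/6.022×10²³ = 1.639×10⁻⁴ mol.
Φ = 1.27×10⁻⁴ mol / 1.639×10⁻⁴ mol photons = 0.775.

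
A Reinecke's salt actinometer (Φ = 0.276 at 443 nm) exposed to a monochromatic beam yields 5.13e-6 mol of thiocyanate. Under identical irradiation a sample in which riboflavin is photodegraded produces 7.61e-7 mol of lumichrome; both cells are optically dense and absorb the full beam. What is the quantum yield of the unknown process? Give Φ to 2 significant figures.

Photons absorbed by the actinometer: 5.13e-6 / 0.276 = 1.859e-5 mol.
Φ(unknown) = 7.61e-7 / 1.859e-5 = 0.041.

Φ = 0.041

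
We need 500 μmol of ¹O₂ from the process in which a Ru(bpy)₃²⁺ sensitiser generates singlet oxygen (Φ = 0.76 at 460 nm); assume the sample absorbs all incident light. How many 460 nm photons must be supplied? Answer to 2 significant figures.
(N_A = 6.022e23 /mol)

Product: 500 μmol = 5.00e-4 mol.
Photons that must be absorbed: 5.00e-4 / 0.76 = 6.579e-4 mol.
Photon count: 6.579e-4 × 6.022e23 = 4.0e20.

4.0e20 photons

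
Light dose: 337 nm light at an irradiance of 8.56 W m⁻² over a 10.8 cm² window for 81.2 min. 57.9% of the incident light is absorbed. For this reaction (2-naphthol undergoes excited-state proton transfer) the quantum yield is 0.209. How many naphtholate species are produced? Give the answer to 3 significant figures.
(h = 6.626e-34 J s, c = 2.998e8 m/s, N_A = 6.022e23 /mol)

Photon energy at 337 nm: hc/λ = (6.626e-34)(2.998e8)/(337e-9) = 5.895e-19 J.
Energy delivered: (8.56 W m⁻²)(10.8e-4 m²)(4872 s) = 45.04 J.
Photons incident: 45.04 / 5.895e-19 = 7.640e19, i.e. 7.640e19/6.022e23 = 1.269e-4 mol.
Photons absorbed: 0.579 × 1.269e-4 = 7.348e-5 mol.
Product: Φ × n_abs = 0.209 × 7.348e-5 = 1.536e-5 mol.
As a count: 1.536e-5 × 6.022e23 = 9.25e18.

9.25e18 species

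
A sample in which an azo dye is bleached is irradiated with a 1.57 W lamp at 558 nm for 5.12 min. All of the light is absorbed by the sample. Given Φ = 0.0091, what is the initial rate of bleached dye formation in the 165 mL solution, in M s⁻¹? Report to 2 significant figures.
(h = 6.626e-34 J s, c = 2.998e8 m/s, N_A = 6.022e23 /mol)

Photon energy at 558 nm: hc/λ = (6.626e-34)(2.998e8)/(558e-9) = 3.560e-19 J.
Energy delivered: (1.57 W)(307.2 s) = 482.3 J.
Photons incident: 482.3 / 3.560e-19 = 1.355e21, i.e. 1.355e21/6.022e23 = 0.002250 mol.
Product formed: 0.0091 × 0.002250 = 2.048e-5 mol.
Rate: 2.048e-5 mol / (307.2 s × 0.165 L) = 4.0e-7 M s⁻¹.

4.0e-7 M s⁻¹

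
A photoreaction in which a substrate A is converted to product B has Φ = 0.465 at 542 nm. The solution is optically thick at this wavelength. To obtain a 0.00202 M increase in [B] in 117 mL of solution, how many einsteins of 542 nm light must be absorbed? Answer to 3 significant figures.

5.08×10⁻⁴ einstein

Product: (0.00202 M)(0.117 L) = 2.363×10⁻⁴ mol.
Photons that must be absorbed: 2.363×10⁻⁴ / 0.465 = 5.082×10⁻⁴ mol.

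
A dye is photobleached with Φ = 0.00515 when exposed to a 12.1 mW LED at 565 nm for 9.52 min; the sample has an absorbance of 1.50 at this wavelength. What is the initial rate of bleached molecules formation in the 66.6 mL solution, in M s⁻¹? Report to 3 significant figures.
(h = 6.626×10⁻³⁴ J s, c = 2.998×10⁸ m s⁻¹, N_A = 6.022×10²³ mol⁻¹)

4.28×10⁻⁹ M s⁻¹

Photon energy at 565 nm: hc/λ = (6.626×10⁻³⁴)(2.998×10⁸)/(565×10⁻⁹) = 3.516×10⁻¹⁹ J.
Energy delivered: (12.1 mW)(571.2 s) = 6.912 J.
Photons incident: 6.912 / 3.516×10⁻¹⁹ = 1.966×10¹⁹, i.e. 1.966×10¹⁹/6.022×10²³ = 3.265×10⁻⁵ mol.
Fraction absorbed: 1 − 10^(−1.50) = 0.9684.
Photons absorbed: 0.9684 × 3.265×10⁻⁵ = 3.162×10⁻⁵ mol.
Product formed: 0.00515 × 3.162×10⁻⁵ = 1.628×10⁻⁷ mol.
Rate: 1.628×10⁻⁷ mol / (571.2 s × 0.0666 L) = 4.28×10⁻⁹ M s⁻¹.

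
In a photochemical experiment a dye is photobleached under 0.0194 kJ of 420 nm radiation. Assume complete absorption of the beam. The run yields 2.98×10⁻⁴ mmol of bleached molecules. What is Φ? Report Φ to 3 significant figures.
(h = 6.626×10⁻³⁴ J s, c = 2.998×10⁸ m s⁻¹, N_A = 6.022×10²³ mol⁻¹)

Product: 2.98×10⁻⁴ mmol = 2.98×10⁻⁷ mol.
Photon energy at 420 nm: hc/λ = (6.626×10⁻³⁴)(2.998×10⁸)/(420×10⁻⁹) = 4.730×10⁻¹⁹ J.
Incident energy: 0.0194 kJ = 19.4 J.
Photons incident: 19.4 / 4.730×10⁻¹⁹ = 4.101×10¹⁹, i.e. 4.101×10¹⁹/6.022×10²³ = 6.810×10⁻⁵ mol.
Φ = 2.98×10⁻⁷ mol / 6.810×10⁻⁵ mol photons = 0.00438.

Φ = 0.00438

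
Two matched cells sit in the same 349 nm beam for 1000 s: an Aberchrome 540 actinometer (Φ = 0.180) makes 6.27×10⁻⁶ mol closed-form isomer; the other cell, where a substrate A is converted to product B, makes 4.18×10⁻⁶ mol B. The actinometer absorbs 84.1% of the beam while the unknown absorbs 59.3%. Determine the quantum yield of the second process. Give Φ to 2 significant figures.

Photons absorbed by the actinometer: 6.27×10⁻⁶ / 0.180 = 3.483×10⁻⁵ mol.
Incident flux: 3.483×10⁻⁵ / 0.841 = 4.141×10⁻⁵ einstein.
Absorbed by unknown: 0.593 × 4.141×10⁻⁵ = 2.456×10⁻⁵ mol.
Φ(unknown) = 4.18×10⁻⁶ / 2.456×10⁻⁵ = 0.17.

Φ = 0.17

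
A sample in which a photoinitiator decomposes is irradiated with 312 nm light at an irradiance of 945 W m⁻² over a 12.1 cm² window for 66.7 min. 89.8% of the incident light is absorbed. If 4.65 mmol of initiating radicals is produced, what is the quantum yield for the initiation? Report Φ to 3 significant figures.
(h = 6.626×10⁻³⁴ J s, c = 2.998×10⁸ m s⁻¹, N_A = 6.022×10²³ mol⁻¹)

Φ = 0.434

Product: 4.65 mmol = 0.00465 mol.
Photon energy at 312 nm: hc/λ = (6.626×10⁻³⁴)(2.998×10⁸)/(312×10⁻⁹) = 6.367×10⁻¹⁹ J.
Energy delivered: (945 W m⁻²)(12.1×10⁻⁴ m²)(4002 s) = 4576 J.
Photons incident: 4576 / 6.367×10⁻¹⁹ = 7.187×10²¹, i.e. 7.187×10²¹/6.022×10²³ = 0.01193 mol.
Photons absorbed: 0.898 × 0.01193 = 0.01071 mol.
Φ = 0.00465 mol / 0.01071 mol photons = 0.434.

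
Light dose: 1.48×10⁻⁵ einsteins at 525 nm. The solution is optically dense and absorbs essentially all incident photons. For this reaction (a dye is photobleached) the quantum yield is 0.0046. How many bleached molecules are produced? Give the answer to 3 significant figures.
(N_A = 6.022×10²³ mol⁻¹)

4.10×10¹⁶ bleached molecules

Product: Φ × n_abs = 0.0046 × 1.48×10⁻⁵ = 6.808×10⁻⁸ mol.
As a count: 6.808×10⁻⁸ × 6.022×10²³ = 4.10×10¹⁶.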